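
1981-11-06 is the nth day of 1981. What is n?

Days in months before November: 31 + 28 + 31 + 30 + 31 + 30 + 31 + 31 + 30 + 31 = 304.
Plus 6 days into November → day 310.

310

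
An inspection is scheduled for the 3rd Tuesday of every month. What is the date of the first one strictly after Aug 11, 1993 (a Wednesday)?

Aug 17, 1993

Aug 1993 starts on a Sunday; its first Tuesday is the 3rd, so the 3rd Tuesday is the 17th — Aug 17, 1993.
Aug 17, 1993 is after Aug 11, 1993, so that is the next one.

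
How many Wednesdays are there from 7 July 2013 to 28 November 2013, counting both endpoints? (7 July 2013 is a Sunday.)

7 July 2013 is a Sunday; the first Wednesday on or after it is 10 July 2013 (3 days later).
From 10 July 2013 to 28 November 2013: 21 + 31 + 30 + 31 + 28 = 141 days (rest of July, August, September, October, November).
141 ÷ 7 = 20 full weeks with remainder 1, so 20 more Wednesdays after the first → 21.

21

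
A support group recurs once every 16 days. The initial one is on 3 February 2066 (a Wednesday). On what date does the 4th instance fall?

The 4th occurrence is 3 intervals after the first: 3 × 16 = 48 days after 3 February 2066.
February has 28 days — 25 days to the end of February leaves 23.
23 days into March → 23 March 2066.

23 March 2066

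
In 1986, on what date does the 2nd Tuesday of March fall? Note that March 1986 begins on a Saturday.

1986-03-11

March 1986 begins on a Saturday, so the first Tuesday is March 4 (3 days later).
The 2nd Tuesday is 1 weeks later: 4 + 7 = 11.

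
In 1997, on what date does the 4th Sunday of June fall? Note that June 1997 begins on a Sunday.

June 22, 1997

June 1997 begins on a Sunday, so the first Sunday is June 1.
The 4th Sunday is 3 weeks later: 1 + 21 = 22.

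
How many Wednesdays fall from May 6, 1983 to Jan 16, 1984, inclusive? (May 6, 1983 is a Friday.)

May 6, 1983 is a Friday; the first Wednesday on or after it is May 11, 1983 (5 days later).
From May 11, 1983 to Jan 16, 1984: 20 + 30 + 31 + 31 + 30 + 31 + 30 + 31 + 16 = 250 days (rest of May, Jun, Jul, Aug, Sep, Oct, Nov, Dec, Jan).
250 ÷ 7 = 35 full weeks with remainder 5, so 35 more Wednesdays after the first → 36.

36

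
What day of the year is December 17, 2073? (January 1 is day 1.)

Days in months before December: 31 + 28 + 31 + 30 + 31 + 30 + 31 + 31 + 30 + 31 + 30 = 334.
Plus 17 days into December → day 351.

351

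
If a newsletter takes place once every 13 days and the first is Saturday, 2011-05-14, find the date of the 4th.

2011-06-22

The 4th occurrence is 3 intervals after the first: 3 × 13 = 39 days after 2011-05-14.
May has 31 days — 17 days to the end of May leaves 22.
22 days into June → 2011-06-22.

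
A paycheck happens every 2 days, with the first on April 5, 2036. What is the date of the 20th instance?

May 13, 2036

The 20th occurrence is 19 intervals after the first: 19 × 2 = 38 days after April 5, 2036.
April has 30 days — 25 days to the end of April leaves 13.
13 days into May → May 13, 2036.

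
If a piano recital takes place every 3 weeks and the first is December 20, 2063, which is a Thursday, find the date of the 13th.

August 28, 2064

The 13th occurrence is 12 intervals after the first: 12 × 21 = 252 days after December 20, 2063.
December has 31 days — 11 days to the end of December leaves 241.
January has 31 days (210 left).
February has 29 days (181 left).
March has 31 days (150 left).
April has 30 days (120 left).
May has 31 days (89 left).
June has 30 days (59 left).
July has 31 days (28 left).
28 days into August → August 28, 2064.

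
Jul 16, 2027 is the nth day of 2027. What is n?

197

Days in months before Jul: 31 + 28 + 31 + 30 + 31 + 30 = 181.
Plus 16 days into Jul → day 197.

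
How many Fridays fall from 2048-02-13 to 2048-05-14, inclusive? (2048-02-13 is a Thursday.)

2048-02-13 is a Thursday; the first Friday on or after it is 2048-02-14 (1 day later).
From 2048-02-14 to 2048-05-14: 15 + 31 + 30 + 14 = 90 days (rest of February, March, April, May).
90 ÷ 7 = 12 full weeks with remainder 6, so 12 more Fridays after the first → 13.

13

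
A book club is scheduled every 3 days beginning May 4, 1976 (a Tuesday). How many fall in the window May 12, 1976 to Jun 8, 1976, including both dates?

9

Occurrences land 3·i days after May 4, 1976 for i = 0, 1, 2, …
May 12, 1976 is 8 days after the start; 8 ÷ 3 = 2 remainder 2; since the remainder is 2, round up to i = 3. First occurrence in the window: #4 on May 13, 1976 (3×3 = 9 days in).
Jun 8, 1976 is 35 days after the start; 35 ÷ 3 = 11 remainder 2. Last occurrence in the window: #12 on Jun 6, 1976.
Occurrences #4 through #12: 9 in total.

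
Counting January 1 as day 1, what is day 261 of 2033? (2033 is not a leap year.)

Jan has 31 days (261 − 31 = 230 remain).
Feb has 28 days (230 − 28 = 202 remain).
Mar has 31 days (202 − 31 = 171 remain).
Apr has 30 days (171 − 30 = 141 remain).
May has 31 days (141 − 31 = 110 remain).
Jun has 30 days (110 − 30 = 80 remain).
Jul has 31 days (80 − 31 = 49 remain).
Aug has 31 days (49 − 31 = 18 remain).
18 into Sep → Sep 18.

Sep 18, 2033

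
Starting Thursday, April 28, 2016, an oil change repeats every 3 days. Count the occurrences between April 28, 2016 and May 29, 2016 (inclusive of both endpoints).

11

Occurrences land 3·i days after April 28, 2016 for i = 0, 1, 2, …
The window opens on the start date, so the first occurrence inside is #1 on April 28, 2016.
May 29, 2016 is 31 days after the start; 31 ÷ 3 = 10 remainder 1. Last occurrence in the window: #11 on May 28, 2016.
Occurrences #1 through #11: 11 in total.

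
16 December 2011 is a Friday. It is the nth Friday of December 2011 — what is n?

3rd

Day 16 falls in week ⌈16/7⌉ of the month.
Days 1–7 hold the 1st Friday, 8–14 the 2nd, 15–21 the 3rd, 22–28 the 4th, 29–31 the 5th.
16 is in the range for the 3rd.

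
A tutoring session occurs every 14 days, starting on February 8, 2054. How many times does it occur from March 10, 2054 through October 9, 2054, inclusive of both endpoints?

Occurrences land 14·i days after February 8, 2054 for i = 0, 1, 2, …
March 10, 2054 is 30 days after the start; 30 ÷ 14 = 2 remainder 2; since the remainder is 2, round up to i = 3. First occurrence in the window: #4 on March 22, 2054 (3×14 = 42 days in).
October 9, 2054 is 243 days after the start; 243 ÷ 14 = 17 remainder 5. Last occurrence in the window: #18 on October 4, 2054.
Occurrences #4 through #18: 15 in total.

15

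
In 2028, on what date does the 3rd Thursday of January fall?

2028-01-20

January 2028 begins on a Saturday, so the first Thursday is January 6 (5 days later).
The 3rd Thursday is 2 weeks later: 6 + 14 = 20.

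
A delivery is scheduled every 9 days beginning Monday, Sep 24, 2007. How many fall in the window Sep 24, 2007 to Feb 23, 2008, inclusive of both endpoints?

17

Occurrences land 9·i days after Sep 24, 2007 for i = 0, 1, 2, …
The window opens on the start date, so the first occurrence inside is #1 on Sep 24, 2007.
Feb 23, 2008 is 152 days after the start; 152 ÷ 9 = 16 remainder 8. Last occurrence in the window: #17 on Feb 15, 2008.
Occurrences #1 through #17: 17 in total.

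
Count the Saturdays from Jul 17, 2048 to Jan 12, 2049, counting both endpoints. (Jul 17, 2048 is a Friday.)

26

Jul 17, 2048 is a Friday; the first Saturday on or after it is Jul 18, 2048 (1 day later).
From Jul 18, 2048 to Jan 12, 2049: 13 + 31 + 30 + 31 + 30 + 31 + 12 = 178 days (rest of Jul, Aug, Sep, Oct, Nov, Dec, Jan).
178 ÷ 7 = 25 full weeks with remainder 3, so 25 more Saturdays after the first → 26.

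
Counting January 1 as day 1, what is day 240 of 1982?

Aug 28, 1982

Jan has 31 days (240 − 31 = 209 remain).
Feb has 28 days (209 − 28 = 181 remain).
Mar has 31 days (181 − 31 = 150 remain).
Apr has 30 days (150 − 30 = 120 remain).
May has 31 days (120 − 31 = 89 remain).
Jun has 30 days (89 − 30 = 59 remain).
Jul has 31 days (59 − 31 = 28 remain).
28 into Aug → Aug 28.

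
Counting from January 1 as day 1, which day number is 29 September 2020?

Days in months before September: 31 + 29 + 31 + 30 + 31 + 30 + 31 + 31 = 244.
Plus 29 days into September → day 273.

273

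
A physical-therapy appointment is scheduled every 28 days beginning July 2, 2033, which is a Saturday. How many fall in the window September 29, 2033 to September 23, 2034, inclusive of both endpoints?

13

Occurrences land 28·i days after July 2, 2033 for i = 0, 1, 2, …
September 29, 2033 is 89 days after the start; 89 ÷ 28 = 3 remainder 5; since the remainder is 5, round up to i = 4. First occurrence in the window: #5 on October 22, 2033 (4×28 = 112 days in).
September 23, 2034 is 448 days after the start; 448 ÷ 28 = 16 remainder 0. Last occurrence in the window: #17 on September 23, 2034.
Occurrences #5 through #17: 13 in total.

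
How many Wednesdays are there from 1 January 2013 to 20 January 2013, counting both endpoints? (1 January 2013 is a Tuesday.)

3

1 January 2013 is a Tuesday; the first Wednesday on or after it is 2 January 2013 (1 day later).
From 2 January 2013 to 20 January 2013 is 20 − 2 = 18 days.
18 ÷ 7 = 2 full weeks with remainder 4, so 2 more Wednesdays after the first → 3.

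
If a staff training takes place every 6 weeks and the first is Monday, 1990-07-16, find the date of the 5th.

The 5th occurrence is 4 intervals after the first: 4 × 42 = 168 days after 1990-07-16.
July has 31 days — 15 days to the end of July leaves 153.
August has 31 days (122 left).
September has 30 days (92 left).
October has 31 days (61 left).
November has 30 days (31 left).
31 days into December → 1990-12-31.

1990-12-31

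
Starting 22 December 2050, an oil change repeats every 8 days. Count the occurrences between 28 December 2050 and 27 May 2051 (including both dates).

Occurrences land 8·i days after 22 December 2050 for i = 0, 1, 2, …
28 December 2050 is 6 days after the start; 6 ÷ 8 = 0 remainder 6; since the remainder is 6, round up to i = 1. First occurrence in the window: #2 on 30 December 2050 (1×8 = 8 days in).
27 May 2051 is 156 days after the start; 156 ÷ 8 = 19 remainder 4. Last occurrence in the window: #20 on 23 May 2051.
Occurrences #2 through #20: 19 in total.

19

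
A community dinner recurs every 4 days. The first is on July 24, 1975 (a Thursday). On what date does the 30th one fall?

November 17, 1975

The 30th occurrence is 29 intervals after the first: 29 × 4 = 116 days after July 24, 1975.
July has 31 days — 7 days to the end of July leaves 109.
August has 31 days (78 left).
September has 30 days (48 left).
October has 31 days (17 left).
17 days into November → November 17, 1975.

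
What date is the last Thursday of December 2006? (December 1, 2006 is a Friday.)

2006-12-28

December 2006 begins on a Friday, so the first Thursday is December 7 (6 days later).
December 2006 has 31 days. Adding weeks: 7, 14, 21, 28 — the last one ≤ 31 is the 28th.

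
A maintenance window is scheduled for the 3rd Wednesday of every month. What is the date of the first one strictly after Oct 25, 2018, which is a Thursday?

Oct 2018 starts on a Monday; its first Wednesday is the 3rd, so the 3rd Wednesday is the 17th — Oct 17, 2018.
That is not after Oct 25, 2018, so look at Nov 2018.
Nov 2018 starts on a Thursday; its first Wednesday is the 7th, so the 3rd Wednesday is the 21st — Nov 21, 2018.

Nov 21, 2018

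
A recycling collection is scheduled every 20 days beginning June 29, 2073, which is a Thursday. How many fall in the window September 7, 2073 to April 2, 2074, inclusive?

Occurrences land 20·i days after June 29, 2073 for i = 0, 1, 2, …
September 7, 2073 is 70 days after the start; 70 ÷ 20 = 3 remainder 10; since the remainder is 10, round up to i = 4. First occurrence in the window: #5 on September 17, 2073 (4×20 = 80 days in).
April 2, 2074 is 277 days after the start; 277 ÷ 20 = 13 remainder 17. Last occurrence in the window: #14 on March 16, 2074.
Occurrences #5 through #14: 10 in total.

10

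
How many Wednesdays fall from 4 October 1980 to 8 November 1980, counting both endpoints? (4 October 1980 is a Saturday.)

4 October 1980 is a Saturday; the first Wednesday on or after it is 8 October 1980 (4 days later).
From 8 October 1980 to 8 November 1980: 23 + 8 = 31 days (rest of October, November).
31 ÷ 7 = 4 full weeks with remainder 3, so 4 more Wednesdays after the first → 5.

5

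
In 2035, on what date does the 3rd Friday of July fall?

The first Friday of July 2035 is July 6.
The 3rd Friday is 2 weeks later: 6 + 14 = 20.

20 July 2035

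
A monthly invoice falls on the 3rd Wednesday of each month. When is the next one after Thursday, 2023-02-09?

2023-02-15

February 2023 starts on a Wednesday; its first Wednesday is the 1st, so the 3rd Wednesday is the 15th — 2023-02-15.
2023-02-15 is after 2023-02-09, so that is the next one.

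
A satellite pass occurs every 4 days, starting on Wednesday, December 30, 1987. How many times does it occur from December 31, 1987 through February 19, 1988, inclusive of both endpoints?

12

Occurrences land 4·i days after December 30, 1987 for i = 0, 1, 2, …
December 31, 1987 is 1 day after the start; 1 ÷ 4 = 0 remainder 1; since the remainder is 1, round up to i = 1. First occurrence in the window: #2 on January 3, 1988 (1×4 = 4 days in).
February 19, 1988 is 51 days after the start; 51 ÷ 4 = 12 remainder 3. Last occurrence in the window: #13 on February 16, 1988.
Occurrences #2 through #13: 12 in total.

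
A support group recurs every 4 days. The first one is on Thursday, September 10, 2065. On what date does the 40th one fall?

The 40th occurrence is 39 intervals after the first: 39 × 4 = 156 days after September 10, 2065.
September has 30 days — 20 days to the end of September leaves 136.
October has 31 days (105 left).
November has 30 days (75 left).
December has 31 days (44 left).
January has 31 days (13 left).
13 days into February → February 13, 2066.

February 13, 2066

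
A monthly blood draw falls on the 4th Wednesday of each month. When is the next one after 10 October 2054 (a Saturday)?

October 2054 starts on a Thursday; its first Wednesday is the 7th, so the 4th Wednesday is the 28th — 28 October 2054.
28 October 2054 is after 10 October 2054, so that is the next one.

28 October 2054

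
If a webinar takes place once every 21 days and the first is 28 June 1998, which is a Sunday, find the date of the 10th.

3 January 1999

The 10th occurrence is 9 intervals after the first: 9 × 21 = 189 days after 28 June 1998.
June has 30 days — 2 days to the end of June leaves 187.
July has 31 days (156 left).
August has 31 days (125 left).
September has 30 days (95 left).
October has 31 days (64 left).
November has 30 days (34 left).
December has 31 days (3 left).
3 days into January → 3 January 1999.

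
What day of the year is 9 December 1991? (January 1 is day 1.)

343

Days in months before December: 31 + 28 + 31 + 30 + 31 + 30 + 31 + 31 + 30 + 31 + 30 = 334.
Plus 9 days into December → day 343.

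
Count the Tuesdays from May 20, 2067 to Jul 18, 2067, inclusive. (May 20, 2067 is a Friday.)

May 20, 2067 is a Friday; the first Tuesday on or after it is May 24, 2067 (4 days later).
From May 24, 2067 to Jul 18, 2067: 7 + 30 + 18 = 55 days (rest of May, Jun, Jul).
55 ÷ 7 = 7 full weeks with remainder 6, so 7 more Tuesdays after the first → 8.

8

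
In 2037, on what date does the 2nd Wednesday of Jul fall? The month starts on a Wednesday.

Jul 8, 2037

Jul 2037 begins on a Wednesday, so the first Wednesday is Jul 1.
The 2nd Wednesday is 1 weeks later: 1 + 7 = 8.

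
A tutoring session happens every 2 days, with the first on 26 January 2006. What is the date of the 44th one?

The 44th occurrence is 43 intervals after the first: 43 × 2 = 86 days after 26 January 2006.
January has 31 days — 5 days to the end of January leaves 81.
February has 28 days (53 left).
March has 31 days (22 left).
22 days into April → 22 April 2006.

22 April 2006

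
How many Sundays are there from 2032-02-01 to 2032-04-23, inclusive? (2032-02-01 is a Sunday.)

12

2032-02-01 is a Sunday; the first Sunday on or after it is 2032-02-01.
From 2032-02-01 to 2032-04-23: 28 + 31 + 23 = 82 days (rest of February, March, April).
82 ÷ 7 = 11 full weeks with remainder 5, so 11 more Sundays after the first → 12.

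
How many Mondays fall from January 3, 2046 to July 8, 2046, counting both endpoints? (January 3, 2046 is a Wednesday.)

January 3, 2046 is a Wednesday; the first Monday on or after it is January 8, 2046 (5 days later).
From January 8, 2046 to July 8, 2046: 23 + 28 + 31 + 30 + 31 + 30 + 8 = 181 days (rest of January, February, March, April, May, June, July).
181 ÷ 7 = 25 full weeks with remainder 6, so 25 more Mondays after the first → 26.

26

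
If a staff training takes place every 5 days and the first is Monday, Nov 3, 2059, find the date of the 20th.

Feb 6, 2060

The 20th occurrence is 19 intervals after the first: 19 × 5 = 95 days after Nov 3, 2059.
Nov has 30 days — 27 days to the end of Nov leaves 68.
Dec has 31 days (37 left).
Jan has 31 days (6 left).
6 days into Feb → Feb 6, 2060.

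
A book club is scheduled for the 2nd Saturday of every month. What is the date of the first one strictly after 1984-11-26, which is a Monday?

November 1984 starts on a Thursday; its first Saturday is the 3rd, so the 2nd Saturday is the 10th — 1984-11-10.
That is not after 1984-11-26, so look at December 1984.
December 1984 starts on a Saturday; its first Saturday is the 1st, so the 2nd Saturday is the 8th — 1984-12-08.

1984-12-08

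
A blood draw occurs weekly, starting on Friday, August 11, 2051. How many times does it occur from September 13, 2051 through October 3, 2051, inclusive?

3

Occurrences land 7·i days after August 11, 2051 for i = 0, 1, 2, …
September 13, 2051 is 33 days after the start; 33 ÷ 7 = 4 remainder 5; since the remainder is 5, round up to i = 5. First occurrence in the window: #6 on September 15, 2051 (5×7 = 35 days in).
October 3, 2051 is 53 days after the start; 53 ÷ 7 = 7 remainder 4. Last occurrence in the window: #8 on September 29, 2051.
Occurrences #6 through #8: 3 in total.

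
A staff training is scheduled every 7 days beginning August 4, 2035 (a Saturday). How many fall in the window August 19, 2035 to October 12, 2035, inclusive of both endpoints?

Occurrences land 7·i days after August 4, 2035 for i = 0, 1, 2, …
August 19, 2035 is 15 days after the start; 15 ÷ 7 = 2 remainder 1; since the remainder is 1, round up to i = 3. First occurrence in the window: #4 on August 25, 2035 (3×7 = 21 days in).
October 12, 2035 is 69 days after the start; 69 ÷ 7 = 9 remainder 6. Last occurrence in the window: #10 on October 6, 2035.
Occurrences #4 through #10: 7 in total.

7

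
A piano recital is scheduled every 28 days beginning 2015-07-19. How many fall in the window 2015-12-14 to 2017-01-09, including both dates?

14

Occurrences land 28·i days after 2015-07-19 for i = 0, 1, 2, …
2015-12-14 is 148 days after the start; 148 ÷ 28 = 5 remainder 8; since the remainder is 8, round up to i = 6. First occurrence in the window: #7 on 2016-01-03 (6×28 = 168 days in).
2017-01-09 is 540 days after the start; 540 ÷ 28 = 19 remainder 8. Last occurrence in the window: #20 on 2017-01-01.
Occurrences #7 through #20: 14 in total.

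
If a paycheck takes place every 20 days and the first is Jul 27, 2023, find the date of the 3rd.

Sep 5, 2023

The 3rd occurrence is 2 intervals after the first: 2 × 20 = 40 days after Jul 27, 2023.
Jul has 31 days — 4 days to the end of Jul leaves 36.
Aug has 31 days (5 left).
5 days into Sep → Sep 5, 2023.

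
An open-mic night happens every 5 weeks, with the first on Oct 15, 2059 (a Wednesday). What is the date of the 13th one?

Dec 8, 2060

The 13th occurrence is 12 intervals after the first: 12 × 35 = 420 days after Oct 15, 2059.
Oct has 31 days — 16 days to the end of Oct leaves 404.
From end of Oct to end of 2059 is 61 days (343 left).
Jan has 31 days (312 left).
Feb has 29 days (283 left).
Mar has 31 days (252 left).
Apr has 30 days (222 left).
May has 31 days (191 left).
Jun has 30 days (161 left).
Jul has 31 days (130 left).
Aug has 31 days (99 left).
Sep has 30 days (69 left).
Oct has 31 days (38 left).
Nov has 30 days (8 left).
8 days into Dec → Dec 8, 2060.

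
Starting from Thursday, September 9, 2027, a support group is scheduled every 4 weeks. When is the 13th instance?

The 13th occurrence is 12 intervals after the first: 12 × 28 = 336 days after September 9, 2027.
September has 30 days — 21 days to the end of September leaves 315.
October has 31 days (284 left).
November has 30 days (254 left).
December has 31 days (223 left).
January has 31 days (192 left).
February has 29 days (163 left).
March has 31 days (132 left).
April has 30 days (102 left).
May has 31 days (71 left).
June has 30 days (41 left).
July has 31 days (10 left).
10 days into August → August 10, 2028.

August 10, 2028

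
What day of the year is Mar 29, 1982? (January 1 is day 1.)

Days in months before Mar: 31 + 28 = 59.
Plus 29 days into Mar → day 88.

88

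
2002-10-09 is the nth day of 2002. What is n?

282

Days in months before October: 31 + 28 + 31 + 30 + 31 + 30 + 31 + 31 + 30 = 273.
Plus 9 days into October → day 282.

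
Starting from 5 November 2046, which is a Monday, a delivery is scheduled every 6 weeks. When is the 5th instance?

The 5th occurrence is 4 intervals after the first: 4 × 42 = 168 days after 5 November 2046.
November has 30 days — 25 days to the end of November leaves 143.
December has 31 days (112 left).
January has 31 days (81 left).
February has 28 days (53 left).
March has 31 days (22 left).
22 days into April → 22 April 2047.

22 April 2047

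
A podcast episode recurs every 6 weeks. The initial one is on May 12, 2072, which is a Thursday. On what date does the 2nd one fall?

June 23, 2072

The 2nd occurrence is 1 interval after the first: 1 × 42 = 42 days after May 12, 2072.
May has 31 days — 19 days to the end of May leaves 23.
23 days into June → June 23, 2072.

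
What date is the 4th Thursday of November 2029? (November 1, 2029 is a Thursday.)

November 22, 2029

November 2029 begins on a Thursday, so the first Thursday is November 1.
The 4th Thursday is 3 weeks later: 1 + 21 = 22.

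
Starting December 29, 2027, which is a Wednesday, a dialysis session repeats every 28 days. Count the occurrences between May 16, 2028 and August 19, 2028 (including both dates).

Occurrences land 28·i days after December 29, 2027 for i = 0, 1, 2, …
May 16, 2028 is 139 days after the start; 139 ÷ 28 = 4 remainder 27; since the remainder is 27, round up to i = 5. First occurrence in the window: #6 on May 17, 2028 (5×28 = 140 days in).
August 19, 2028 is 234 days after the start; 234 ÷ 28 = 8 remainder 10. Last occurrence in the window: #9 on August 9, 2028.
Occurrences #6 through #9: 4 in total.

4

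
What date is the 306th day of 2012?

January has 31 days (306 − 31 = 275 remain).
February has 29 days (275 − 29 = 246 remain).
March has 31 days (246 − 31 = 215 remain).
April has 30 days (215 − 30 = 185 remain).
May has 31 days (185 − 31 = 154 remain).
June has 30 days (154 − 30 = 124 remain).
July has 31 days (124 − 31 = 93 remain).
August has 31 days (93 − 31 = 62 remain).
September has 30 days (62 − 30 = 32 remain).
October has 31 days (32 − 31 = 1 remain).
1 into November → November 1.

1 November 2012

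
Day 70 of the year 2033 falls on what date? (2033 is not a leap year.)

2033-03-11

January has 31 days (70 − 31 = 39 remain).
February has 28 days (39 − 28 = 11 remain).
11 into March → March 11.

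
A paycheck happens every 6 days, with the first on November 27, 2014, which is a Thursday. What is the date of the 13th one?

The 13th occurrence is 12 intervals after the first: 12 × 6 = 72 days after November 27, 2014.
November has 30 days — 3 days to the end of November leaves 69.
December has 31 days (38 left).
January has 31 days (7 left).
7 days into February → February 7, 2015.

February 7, 2015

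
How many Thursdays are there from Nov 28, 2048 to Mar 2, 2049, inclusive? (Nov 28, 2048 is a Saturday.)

Nov 28, 2048 is a Saturday; the first Thursday on or after it is Dec 3, 2048 (5 days later).
From Dec 3, 2048 to Mar 2, 2049: 28 + 31 + 28 + 2 = 89 days (rest of Dec, Jan, Feb, Mar).
89 ÷ 7 = 12 full weeks with remainder 5, so 12 more Thursdays after the first → 13.

13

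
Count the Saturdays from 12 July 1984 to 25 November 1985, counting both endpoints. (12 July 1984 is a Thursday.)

12 July 1984 is a Thursday; the first Saturday on or after it is 14 July 1984 (2 days later).
From 14 July 1984 to 25 November 1985: 170 + 329 = 499 days (rest of 1984, to 25 November 1985 in 1985).
499 ÷ 7 = 71 full weeks with remainder 2, so 71 more Saturdays after the first → 72.

72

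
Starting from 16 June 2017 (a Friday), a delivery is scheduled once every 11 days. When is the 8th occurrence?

1 September 2017

The 8th occurrence is 7 intervals after the first: 7 × 11 = 77 days after 16 June 2017.
June has 30 days — 14 days to the end of June leaves 63.
July has 31 days (32 left).
August has 31 days (1 left).
1 day into September → 1 September 2017.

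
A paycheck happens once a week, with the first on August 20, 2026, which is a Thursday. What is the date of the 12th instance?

November 5, 2026

The 12th occurrence is 11 intervals after the first: 11 × 7 = 77 days after August 20, 2026.
August has 31 days — 11 days to the end of August leaves 66.
September has 30 days (36 left).
October has 31 days (5 left).
5 days into November → November 5, 2026.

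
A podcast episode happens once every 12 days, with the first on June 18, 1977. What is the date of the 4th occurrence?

The 4th occurrence is 3 intervals after the first: 3 × 12 = 36 days after June 18, 1977.
June has 30 days — 12 days to the end of June leaves 24.
24 days into July → July 24, 1977.

July 24, 1977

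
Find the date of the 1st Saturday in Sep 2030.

Sep 7, 2030

Sep 2030 begins on a Sunday, so the first Saturday is Sep 7 (6 days later).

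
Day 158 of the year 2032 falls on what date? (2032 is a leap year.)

2032-06-06

January has 31 days (158 − 31 = 127 remain).
February has 29 days (127 − 29 = 98 remain).
March has 31 days (98 − 31 = 67 remain).
April has 30 days (67 − 30 = 37 remain).
May has 31 days (37 − 31 = 6 remain).
6 into June → June 6.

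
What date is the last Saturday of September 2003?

September 27, 2003

September 2003 begins on a Monday, so the first Saturday is September 6 (5 days later).
September 2003 has 30 days. Adding weeks: 6, 13, 20, 27 — the last one ≤ 30 is the 27th.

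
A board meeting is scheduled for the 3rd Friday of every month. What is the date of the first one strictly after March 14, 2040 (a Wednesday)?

March 2040 starts on a Thursday; its first Friday is the 2nd, so the 3rd Friday is the 16th — March 16, 2040.
March 16, 2040 is after March 14, 2040, so that is the next one.

March 16, 2040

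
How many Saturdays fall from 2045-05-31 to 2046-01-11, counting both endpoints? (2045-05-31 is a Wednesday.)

2045-05-31 is a Wednesday; the first Saturday on or after it is 2045-06-03 (3 days later).
From 2045-06-03 to 2046-01-11: 27 + 31 + 31 + 30 + 31 + 30 + 31 + 11 = 222 days (rest of June, July, August, September, October, November, December, January).
222 ÷ 7 = 31 full weeks with remainder 5, so 31 more Saturdays after the first → 32.

32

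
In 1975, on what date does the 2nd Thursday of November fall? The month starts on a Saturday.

November 1975 begins on a Saturday, so the first Thursday is November 6 (5 days later).
The 2nd Thursday is 1 weeks later: 6 + 7 = 13.

1975-11-13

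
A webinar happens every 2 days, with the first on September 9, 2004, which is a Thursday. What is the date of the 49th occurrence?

The 49th occurrence is 48 intervals after the first: 48 × 2 = 96 days after September 9, 2004.
September has 30 days — 21 days to the end of September leaves 75.
October has 31 days (44 left).
November has 30 days (14 left).
14 days into December → December 14, 2004.

December 14, 2004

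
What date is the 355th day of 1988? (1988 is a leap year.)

Dec 20, 1988

Jan has 31 days (355 − 31 = 324 remain).
Feb has 29 days (324 − 29 = 295 remain).
Mar has 31 days (295 − 31 = 264 remain).
Apr has 30 days (264 − 30 = 234 remain).
May has 31 days (234 − 31 = 203 remain).
Jun has 30 days (203 − 30 = 173 remain).
Jul has 31 days (173 − 31 = 142 remain).
Aug has 31 days (142 − 31 = 111 remain).
Sep has 30 days (111 − 30 = 81 remain).
Oct has 31 days (81 − 31 = 50 remain).
Nov has 30 days (50 − 30 = 20 remain).
20 into Dec → Dec 20.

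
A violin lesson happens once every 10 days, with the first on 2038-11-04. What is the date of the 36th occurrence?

2039-10-20

The 36th occurrence is 35 intervals after the first: 35 × 10 = 350 days after 2038-11-04.
November has 30 days — 26 days to the end of November leaves 324.
December has 31 days (293 left).
January has 31 days (262 left).
February has 28 days (234 left).
March has 31 days (203 left).
April has 30 days (173 left).
May has 31 days (142 left).
June has 30 days (112 left).
July has 31 days (81 left).
August has 31 days (50 left).
September has 30 days (20 left).
20 days into October → 2039-10-20.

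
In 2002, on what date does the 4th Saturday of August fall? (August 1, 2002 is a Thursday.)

24 August 2002

August 2002 begins on a Thursday, so the first Saturday is August 3 (2 days later).
The 4th Saturday is 3 weeks later: 3 + 21 = 24.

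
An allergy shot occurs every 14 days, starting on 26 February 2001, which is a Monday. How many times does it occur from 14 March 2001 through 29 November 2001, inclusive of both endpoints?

18

Occurrences land 14·i days after 26 February 2001 for i = 0, 1, 2, …
14 March 2001 is 16 days after the start; 16 ÷ 14 = 1 remainder 2; since the remainder is 2, round up to i = 2. First occurrence in the window: #3 on 26 March 2001 (2×14 = 28 days in).
29 November 2001 is 276 days after the start; 276 ÷ 14 = 19 remainder 10. Last occurrence in the window: #20 on 19 November 2001.
Occurrences #3 through #20: 18 in total.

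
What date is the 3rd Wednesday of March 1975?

March 19, 1975

March 1975 begins on a Saturday, so the first Wednesday is March 5 (4 days later).
The 3rd Wednesday is 2 weeks later: 5 + 14 = 19.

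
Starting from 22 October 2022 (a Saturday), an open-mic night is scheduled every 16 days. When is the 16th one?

The 16th occurrence is 15 intervals after the first: 15 × 16 = 240 days after 22 October 2022.
October has 31 days — 9 days to the end of October leaves 231.
November has 30 days (201 left).
December has 31 days (170 left).
January has 31 days (139 left).
February has 28 days (111 left).
March has 31 days (80 left).
April has 30 days (50 left).
May has 31 days (19 left).
19 days into June → 19 June 2023.

19 June 2023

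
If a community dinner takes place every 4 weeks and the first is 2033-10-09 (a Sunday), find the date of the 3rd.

The 3rd occurrence is 2 intervals after the first: 2 × 28 = 56 days after 2033-10-09.
October has 31 days — 22 days to the end of October leaves 34.
November has 30 days (4 left).
4 days into December → 2033-12-04.

2033-12-04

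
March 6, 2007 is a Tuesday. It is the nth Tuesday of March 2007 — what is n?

Day 6 falls in week ⌈6/7⌉ of the month.
Days 1–7 hold the 1st Tuesday, 8–14 the 2nd, 15–21 the 3rd, 22–28 the 4th, 29–31 the 5th.
6 is in the range for the 1st.

1st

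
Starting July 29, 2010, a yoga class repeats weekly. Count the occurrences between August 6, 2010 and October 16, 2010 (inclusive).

10

Occurrences land 7·i days after July 29, 2010 for i = 0, 1, 2, …
August 6, 2010 is 8 days after the start; 8 ÷ 7 = 1 remainder 1; since the remainder is 1, round up to i = 2. First occurrence in the window: #3 on August 12, 2010 (2×7 = 14 days in).
October 16, 2010 is 79 days after the start; 79 ÷ 7 = 11 remainder 2. Last occurrence in the window: #12 on October 14, 2010.
Occurrences #3 through #12: 10 in total.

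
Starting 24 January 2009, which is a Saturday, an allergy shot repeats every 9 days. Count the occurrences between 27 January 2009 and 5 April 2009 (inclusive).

Occurrences land 9·i days after 24 January 2009 for i = 0, 1, 2, …
27 January 2009 is 3 days after the start; 3 ÷ 9 = 0 remainder 3; since the remainder is 3, round up to i = 1. First occurrence in the window: #2 on 2 February 2009 (1×9 = 9 days in).
5 April 2009 is 71 days after the start; 71 ÷ 9 = 7 remainder 8. Last occurrence in the window: #8 on 28 March 2009.
Occurrences #2 through #8: 7 in total.

7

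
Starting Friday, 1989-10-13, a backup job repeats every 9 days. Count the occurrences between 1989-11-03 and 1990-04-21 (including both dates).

19

Occurrences land 9·i days after 1989-10-13 for i = 0, 1, 2, …
1989-11-03 is 21 days after the start; 21 ÷ 9 = 2 remainder 3; since the remainder is 3, round up to i = 3. First occurrence in the window: #4 on 1989-11-09 (3×9 = 27 days in).
1990-04-21 is 190 days after the start; 190 ÷ 9 = 21 remainder 1. Last occurrence in the window: #22 on 1990-04-20.
Occurrences #4 through #22: 19 in total.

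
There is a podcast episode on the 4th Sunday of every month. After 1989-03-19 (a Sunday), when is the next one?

1989-03-26

March 1989 starts on a Wednesday; its first Sunday is the 5th, so the 4th Sunday is the 26th — 1989-03-26.
1989-03-26 is after 1989-03-19, so that is the next one.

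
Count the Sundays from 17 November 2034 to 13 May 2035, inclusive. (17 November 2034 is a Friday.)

26

17 November 2034 is a Friday; the first Sunday on or after it is 19 November 2034 (2 days later).
From 19 November 2034 to 13 May 2035: 11 + 31 + 31 + 28 + 31 + 30 + 13 = 175 days (rest of November, December, January, February, March, April, May).
175 ÷ 7 = 25 full weeks with remainder 0, so 25 more Sundays after the first → 26.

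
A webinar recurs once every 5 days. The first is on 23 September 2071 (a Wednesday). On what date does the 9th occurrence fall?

2 November 2071

The 9th occurrence is 8 intervals after the first: 8 × 5 = 40 days after 23 September 2071.
September has 30 days — 7 days to the end of September leaves 33.
October has 31 days (2 left).
2 days into November → 2 November 2071.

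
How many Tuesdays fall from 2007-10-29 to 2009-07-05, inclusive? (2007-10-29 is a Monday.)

88

2007-10-29 is a Monday; the first Tuesday on or after it is 2007-10-30 (1 day later).
From 2007-10-30 to 2009-07-05: 62 + 366 + 186 = 614 days (rest of 2007, 2008, to 2009-07-05 in 2009).
614 ÷ 7 = 87 full weeks with remainder 5, so 87 more Tuesdays after the first → 88.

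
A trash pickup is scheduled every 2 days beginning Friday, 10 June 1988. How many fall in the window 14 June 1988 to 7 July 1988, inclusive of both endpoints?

12

Occurrences land 2·i days after 10 June 1988 for i = 0, 1, 2, …
14 June 1988 is 4 days after the start; 4 ÷ 2 = 2 remainder 0. First occurrence in the window: #3 on 14 June 1988 (2×2 = 4 days in).
7 July 1988 is 27 days after the start; 27 ÷ 2 = 13 remainder 1. Last occurrence in the window: #14 on 6 July 1988.
Occurrences #3 through #14: 12 in total.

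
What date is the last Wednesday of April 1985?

1985-04-24

The first Wednesday of April 1985 is April 3.
April 1985 has 30 days. Adding weeks: 3, 10, 17, 24 — the last one ≤ 30 is the 24th.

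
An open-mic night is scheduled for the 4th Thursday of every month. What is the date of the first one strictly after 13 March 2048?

March 2048 starts on a Sunday; its first Thursday is the 5th, so the 4th Thursday is the 26th — 26 March 2048.
26 March 2048 is after 13 March 2048, so that is the next one.

26 March 2048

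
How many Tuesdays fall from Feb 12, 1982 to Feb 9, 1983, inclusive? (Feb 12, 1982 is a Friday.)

Feb 12, 1982 is a Friday; the first Tuesday on or after it is Feb 16, 1982 (4 days later).
From Feb 16, 1982 to Feb 9, 1983: 318 + 40 = 358 days (rest of 1982, to Feb 9, 1983 in 1983).
358 ÷ 7 = 51 full weeks with remainder 1, so 51 more Tuesdays after the first → 52.

52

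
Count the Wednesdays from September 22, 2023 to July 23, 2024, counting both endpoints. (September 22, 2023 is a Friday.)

September 22, 2023 is a Friday; the first Wednesday on or after it is September 27, 2023 (5 days later).
From September 27, 2023 to July 23, 2024: 3 + 31 + 30 + 31 + 31 + 29 + 31 + 30 + 31 + 30 + 23 = 300 days (rest of September, October, November, December, January, February, March, April, May, June, July).
300 ÷ 7 = 42 full weeks with remainder 6, so 42 more Wednesdays after the first → 43.

43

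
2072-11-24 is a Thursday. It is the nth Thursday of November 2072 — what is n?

Day 24 falls in week ⌈24/7⌉ of the month.
Days 1–7 hold the 1st Thursday, 8–14 the 2nd, 15–21 the 3rd, 22–28 the 4th, 29–31 the 5th.
24 is in the range for the 4th.

4th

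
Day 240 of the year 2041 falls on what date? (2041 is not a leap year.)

January has 31 days (240 − 31 = 209 remain).
February has 28 days (209 − 28 = 181 remain).
March has 31 days (181 − 31 = 150 remain).
April has 30 days (150 − 30 = 120 remain).
May has 31 days (120 − 31 = 89 remain).
June has 30 days (89 − 30 = 59 remain).
July has 31 days (59 − 31 = 28 remain).
28 into August → August 28.

2041-08-28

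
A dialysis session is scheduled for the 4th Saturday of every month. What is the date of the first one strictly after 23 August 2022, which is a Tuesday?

27 August 2022

August 2022 starts on a Monday; its first Saturday is the 6th, so the 4th Saturday is the 27th — 27 August 2022.
27 August 2022 is after 23 August 2022, so that is the next one.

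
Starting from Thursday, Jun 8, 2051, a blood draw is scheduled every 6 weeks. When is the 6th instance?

The 6th occurrence is 5 intervals after the first: 5 × 42 = 210 days after Jun 8, 2051.
Jun has 30 days — 22 days to the end of Jun leaves 188.
Jul has 31 days (157 left).
Aug has 31 days (126 left).
Sep has 30 days (96 left).
Oct has 31 days (65 left).
Nov has 30 days (35 left).
Dec has 31 days (4 left).
4 days into Jan → Jan 4, 2052.

Jan 4, 2052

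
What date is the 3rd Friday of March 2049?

March 2049 begins on a Monday, so the first Friday is March 5 (4 days later).
The 3rd Friday is 2 weeks later: 5 + 14 = 19.

2049-03-19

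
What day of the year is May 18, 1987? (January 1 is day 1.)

138

Days in months before May: 31 + 28 + 31 + 30 = 120.
Plus 18 days into May → day 138.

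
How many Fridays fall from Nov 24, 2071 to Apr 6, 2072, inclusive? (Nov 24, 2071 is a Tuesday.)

Nov 24, 2071 is a Tuesday; the first Friday on or after it is Nov 27, 2071 (3 days later).
From Nov 27, 2071 to Apr 6, 2072: 3 + 31 + 31 + 29 + 31 + 6 = 131 days (rest of Nov, Dec, Jan, Feb, Mar, Apr).
131 ÷ 7 = 18 full weeks with remainder 5, so 18 more Fridays after the first → 19.

19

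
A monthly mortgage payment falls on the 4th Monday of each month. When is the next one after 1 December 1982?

27 December 1982

December 1982 starts on a Wednesday; its first Monday is the 6th, so the 4th Monday is the 27th — 27 December 1982.
27 December 1982 is after 1 December 1982, so that is the next one.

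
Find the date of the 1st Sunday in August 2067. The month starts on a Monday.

August 7, 2067

August 2067 begins on a Monday, so the first Sunday is August 7 (6 days later).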